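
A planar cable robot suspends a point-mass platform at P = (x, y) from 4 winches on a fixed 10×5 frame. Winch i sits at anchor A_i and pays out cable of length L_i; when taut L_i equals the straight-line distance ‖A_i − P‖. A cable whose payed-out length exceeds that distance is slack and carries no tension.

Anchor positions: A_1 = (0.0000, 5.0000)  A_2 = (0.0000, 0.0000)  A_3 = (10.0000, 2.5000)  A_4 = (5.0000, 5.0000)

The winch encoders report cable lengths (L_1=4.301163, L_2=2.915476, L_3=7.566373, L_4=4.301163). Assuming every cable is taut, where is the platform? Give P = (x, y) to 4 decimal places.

each cable: (A_i−P)·(A_i−P) = L_i²; let k_i = ‖A_i‖²−L_i²
k_1 = 0.0000+25.0000−18.5000 = 6.5000
row 1: 0.0000x + 10.0000y = 15.0000  (k_2=-8.5000)
row 2: -20.0000x + 5.0000y = -42.5000  (k_3=49.0000)
row 3: -10.0000x + 0.0000y = -25.0000  (k_4=31.5000)
Cramer on rows 1–2 → x = 2.5000, y = 1.5000
check cable 4: ‖A_4−P‖² = 18.5000 ≈ L_4² = 18.5000 ✓

(2.5000, 1.5000)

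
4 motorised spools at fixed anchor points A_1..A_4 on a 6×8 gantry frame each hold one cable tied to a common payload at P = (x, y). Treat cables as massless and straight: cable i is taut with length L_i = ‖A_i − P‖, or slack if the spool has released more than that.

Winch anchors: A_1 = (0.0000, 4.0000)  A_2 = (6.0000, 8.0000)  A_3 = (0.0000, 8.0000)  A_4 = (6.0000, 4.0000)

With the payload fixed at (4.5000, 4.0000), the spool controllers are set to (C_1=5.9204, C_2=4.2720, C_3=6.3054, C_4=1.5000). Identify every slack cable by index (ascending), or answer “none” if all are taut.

1, 3

cable 1: √((-4.5000)²+(0.0000)²)=4.5000, C_1=5.9204: slack
cable 2: √((1.5000)²+(4.0000)²)=4.2720, C_2=4.2720: taut
cable 3: √((-4.5000)²+(4.0000)²)=6.0208, C_3=6.3054: slack
cable 4: √((1.5000)²+(0.0000)²)=1.5000, C_4=1.5000: taut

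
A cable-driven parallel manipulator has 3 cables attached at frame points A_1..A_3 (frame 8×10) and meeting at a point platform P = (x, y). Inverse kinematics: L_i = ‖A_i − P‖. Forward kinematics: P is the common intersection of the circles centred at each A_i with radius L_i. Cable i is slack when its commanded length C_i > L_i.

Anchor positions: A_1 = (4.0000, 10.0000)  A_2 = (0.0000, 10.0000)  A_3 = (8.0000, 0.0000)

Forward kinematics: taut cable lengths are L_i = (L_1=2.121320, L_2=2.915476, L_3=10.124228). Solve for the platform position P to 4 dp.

(2.5000, 8.5000)

each cable: (A_i−P)·(A_i−P) = L_i²; let q_i = ‖A_i‖²−L_i²
q_1 = 16.0000+100.0000−4.5000 = 111.5000
row 1: 8.0000x + 0.0000y = 20.0000  (q_2=91.5000)
row 2: -8.0000x + 20.0000y = 150.0000  (q_3=-38.5000)
Cramer on rows 1–2 → x = 2.5000, y = 8.5000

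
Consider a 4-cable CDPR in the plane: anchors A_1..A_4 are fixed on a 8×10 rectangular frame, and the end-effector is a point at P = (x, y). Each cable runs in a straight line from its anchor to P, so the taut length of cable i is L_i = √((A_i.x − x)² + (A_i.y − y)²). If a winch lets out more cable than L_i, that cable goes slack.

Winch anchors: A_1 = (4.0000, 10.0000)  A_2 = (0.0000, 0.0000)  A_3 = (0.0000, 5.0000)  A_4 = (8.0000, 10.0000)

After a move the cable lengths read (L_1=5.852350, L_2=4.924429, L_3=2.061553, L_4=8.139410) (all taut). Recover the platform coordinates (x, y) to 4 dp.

each cable: (A_i−P)·(A_i−P) = L_i²; let c_i = ‖A_i‖²−L_i²
c_1 = 16.0000+100.0000−34.2500 = 81.7500
row 1: 8.0000x + 20.0000y = 106.0000  (c_2=-24.2500)
row 2: 8.0000x + 10.0000y = 61.0000  (c_3=20.7500)
row 3: -8.0000x + 0.0000y = -16.0000  (c_4=97.7500)
Cramer on rows 1–2 → x = 2.0000, y = 4.5000
check cable 4: ‖A_4−P‖² = 66.2500 ≈ L_4² = 66.2500 ✓

(2.0000, 4.5000)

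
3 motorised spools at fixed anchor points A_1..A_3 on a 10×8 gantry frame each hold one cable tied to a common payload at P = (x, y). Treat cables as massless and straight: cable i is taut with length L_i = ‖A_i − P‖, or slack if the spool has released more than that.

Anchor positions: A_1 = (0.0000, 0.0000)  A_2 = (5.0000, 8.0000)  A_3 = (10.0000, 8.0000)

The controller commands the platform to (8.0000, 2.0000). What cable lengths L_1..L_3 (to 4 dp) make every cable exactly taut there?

(8.2462, 6.7082, 6.3246)

L_1 = √((0.0000−8.0000)² + (0.0000−2.0000)²) = 8.2462
L_2 = √((5.0000−8.0000)² + (8.0000−2.0000)²) = 6.7082
L_3 = √((10.0000−8.0000)² + (8.0000−2.0000)²) = 6.3246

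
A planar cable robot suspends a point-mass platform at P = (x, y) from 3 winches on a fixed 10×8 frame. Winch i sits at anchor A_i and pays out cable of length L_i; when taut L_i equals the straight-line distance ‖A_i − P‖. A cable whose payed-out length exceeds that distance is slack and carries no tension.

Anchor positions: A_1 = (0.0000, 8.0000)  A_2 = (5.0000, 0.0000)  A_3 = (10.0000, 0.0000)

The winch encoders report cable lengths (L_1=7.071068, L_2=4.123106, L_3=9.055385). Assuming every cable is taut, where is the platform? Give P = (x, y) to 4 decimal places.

each cable: (A_i−P)·(A_i−P) = L_i²; let k_i = ‖A_i‖²−L_i²
k_1 = 0.0000+64.0000−50.0000 = 14.0000
row 1: -10.0000x + 16.0000y = 6.0000  (k_2=8.0000)
row 2: -20.0000x + 16.0000y = -4.0000  (k_3=18.0000)
Cramer on rows 1–2 → x = 1.0000, y = 1.0000

(1.0000, 1.0000)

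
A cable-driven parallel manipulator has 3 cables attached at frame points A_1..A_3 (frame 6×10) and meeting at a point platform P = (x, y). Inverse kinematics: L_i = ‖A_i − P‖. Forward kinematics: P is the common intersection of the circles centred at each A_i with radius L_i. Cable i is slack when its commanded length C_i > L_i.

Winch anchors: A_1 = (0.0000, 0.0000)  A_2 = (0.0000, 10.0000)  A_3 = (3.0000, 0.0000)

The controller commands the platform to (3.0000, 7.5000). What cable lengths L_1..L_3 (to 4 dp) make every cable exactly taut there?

(8.0777, 3.9051, 7.5000)

L_1 = √((0.0000−3.0000)² + (0.0000−7.5000)²) = 8.0777
L_2 = √((0.0000−3.0000)² + (10.0000−7.5000)²) = 3.9051
L_3 = √((3.0000−3.0000)² + (0.0000−7.5000)²) = 7.5000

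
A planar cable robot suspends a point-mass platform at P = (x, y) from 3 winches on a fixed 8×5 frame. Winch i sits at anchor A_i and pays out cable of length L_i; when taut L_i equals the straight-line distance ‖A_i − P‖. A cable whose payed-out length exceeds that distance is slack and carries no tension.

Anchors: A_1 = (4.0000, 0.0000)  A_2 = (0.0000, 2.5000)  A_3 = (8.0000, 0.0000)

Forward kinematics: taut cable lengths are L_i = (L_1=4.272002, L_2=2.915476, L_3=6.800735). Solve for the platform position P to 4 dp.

each cable: (A_i−P)·(A_i−P) = L_i²; let k_i = ‖A_i‖²−L_i²
k_1 = 16.0000+0.0000−18.2500 = -2.2500
row 1: 8.0000x − 5.0000y = 0.0000  (k_2=-2.2500)
row 2: -8.0000x + 0.0000y = -20.0000  (k_3=17.7500)
Cramer on rows 1–2 → x = 2.5000, y = 4.0000

(2.5000, 4.0000)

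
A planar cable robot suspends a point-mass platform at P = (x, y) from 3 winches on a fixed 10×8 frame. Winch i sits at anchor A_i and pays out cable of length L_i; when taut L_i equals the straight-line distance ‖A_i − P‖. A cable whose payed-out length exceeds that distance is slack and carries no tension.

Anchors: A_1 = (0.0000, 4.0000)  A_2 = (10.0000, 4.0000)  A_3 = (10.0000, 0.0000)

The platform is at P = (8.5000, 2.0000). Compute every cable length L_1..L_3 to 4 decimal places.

(8.7321, 2.5000, 2.5000)

L_1: Δ = A_1−P = (-8.5000, 2.0000) → ‖Δ‖ = √76.2500 = 8.7321
L_2: Δ = A_2−P = (1.5000, 2.0000) → ‖Δ‖ = √6.2500 = 2.5000
L_3: Δ = A_3−P = (1.5000, -2.0000) → ‖Δ‖ = √6.2500 = 2.5000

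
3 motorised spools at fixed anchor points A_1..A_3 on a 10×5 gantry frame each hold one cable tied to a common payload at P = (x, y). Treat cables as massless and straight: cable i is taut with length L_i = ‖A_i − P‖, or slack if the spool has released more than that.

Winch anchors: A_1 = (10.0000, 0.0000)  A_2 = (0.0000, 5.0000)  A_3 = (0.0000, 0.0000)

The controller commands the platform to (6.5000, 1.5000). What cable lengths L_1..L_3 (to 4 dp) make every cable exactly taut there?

(3.8079, 7.3824, 6.6708)

L_1: Δ = A_1−P = (3.5000, -1.5000) → ‖Δ‖ = √14.5000 = 3.8079
L_2: Δ = A_2−P = (-6.5000, 3.5000) → ‖Δ‖ = √54.5000 = 7.3824
L_3: Δ = A_3−P = (-6.5000, -1.5000) → ‖Δ‖ = √44.5000 = 6.6708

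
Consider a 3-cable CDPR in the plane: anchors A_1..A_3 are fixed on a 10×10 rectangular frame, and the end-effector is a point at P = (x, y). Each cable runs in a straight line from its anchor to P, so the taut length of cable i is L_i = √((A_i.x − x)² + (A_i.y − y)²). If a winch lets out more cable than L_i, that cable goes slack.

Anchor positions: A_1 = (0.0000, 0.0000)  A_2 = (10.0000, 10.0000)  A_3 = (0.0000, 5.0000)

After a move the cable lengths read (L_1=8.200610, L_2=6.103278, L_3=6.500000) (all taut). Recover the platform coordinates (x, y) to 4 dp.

(6.5000, 5.0000)

each cable: (A_i−P)·(A_i−P) = L_i²; let q_i = ‖A_i‖²−L_i²
q_1 = 0.0000+0.0000−67.2500 = -67.2500
row 1: -20.0000x − 20.0000y = -230.0000  (q_2=162.7500)
row 2: 0.0000x − 10.0000y = -50.0000  (q_3=-17.2500)
Cramer on rows 1–2 → x = 6.5000, y = 5.0000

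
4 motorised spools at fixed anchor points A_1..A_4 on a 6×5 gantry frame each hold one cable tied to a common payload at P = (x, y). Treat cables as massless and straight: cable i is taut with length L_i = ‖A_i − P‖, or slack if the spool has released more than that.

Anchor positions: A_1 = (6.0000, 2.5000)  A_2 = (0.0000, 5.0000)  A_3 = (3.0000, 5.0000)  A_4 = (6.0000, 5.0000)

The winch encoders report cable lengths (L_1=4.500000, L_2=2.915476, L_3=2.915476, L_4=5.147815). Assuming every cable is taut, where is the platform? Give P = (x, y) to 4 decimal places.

(1.5000, 2.5000)

circle eqns → linear via eq_j − eq_1; set q_j = A_j·A_j − L_j²
q_1 = 36.0000+6.2500−20.2500 = 22.0000
12.0000·x − 5.0000·y = q_1−q_2 = 5.5000
6.0000·x − 5.0000·y = q_1−q_3 = -3.5000
0.0000·x − 5.0000·y = q_1−q_4 = -12.5000
solve first two rows → x=1.5000, y=2.5000
check cable 4: ‖A_4−P‖² = 26.5000 ≈ L_4² = 26.5000 ✓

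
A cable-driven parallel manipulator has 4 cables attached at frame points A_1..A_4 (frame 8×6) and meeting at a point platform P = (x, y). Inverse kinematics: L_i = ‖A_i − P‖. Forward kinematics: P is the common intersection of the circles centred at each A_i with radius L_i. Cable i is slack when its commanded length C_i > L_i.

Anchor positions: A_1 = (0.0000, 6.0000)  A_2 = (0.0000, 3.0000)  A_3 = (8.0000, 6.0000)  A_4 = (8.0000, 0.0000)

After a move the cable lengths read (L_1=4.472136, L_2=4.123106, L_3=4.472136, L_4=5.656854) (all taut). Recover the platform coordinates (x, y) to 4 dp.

expand ‖A_i−P‖²=L_i² and subtract eq 1 (k_i ≔ ‖A_i‖²−L_i²)
k_1 = 0.0000+36.0000−20.0000 = 16.0000
eq1−eq2 → [0.0000  6.0000]·P = 24.0000
eq1−eq3 → [-16.0000  0.0000]·P = -64.0000
eq1−eq4 → [-16.0000  12.0000]·P = -16.0000
2×2 solve → P = (4.0000, 4.0000)
check cable 4: ‖A_4−P‖² = 32.0000 ≈ L_4² = 32.0000 ✓

(4.0000, 4.0000)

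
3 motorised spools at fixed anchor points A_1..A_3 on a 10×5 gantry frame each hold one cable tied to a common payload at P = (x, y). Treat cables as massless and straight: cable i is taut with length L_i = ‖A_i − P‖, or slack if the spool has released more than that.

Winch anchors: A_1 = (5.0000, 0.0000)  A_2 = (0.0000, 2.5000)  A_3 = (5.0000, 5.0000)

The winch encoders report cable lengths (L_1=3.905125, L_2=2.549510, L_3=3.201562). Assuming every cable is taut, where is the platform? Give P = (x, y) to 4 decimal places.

each cable: (A_i−P)·(A_i−P) = L_i²; let c_i = ‖A_i‖²−L_i²
c_1 = 25.0000+0.0000−15.2500 = 9.7500
row 1: 10.0000x − 5.0000y = 10.0000  (c_2=-0.2500)
row 2: 0.0000x − 10.0000y = -30.0000  (c_3=39.7500)
Cramer on rows 1–2 → x = 2.5000, y = 3.0000

(2.5000, 3.0000)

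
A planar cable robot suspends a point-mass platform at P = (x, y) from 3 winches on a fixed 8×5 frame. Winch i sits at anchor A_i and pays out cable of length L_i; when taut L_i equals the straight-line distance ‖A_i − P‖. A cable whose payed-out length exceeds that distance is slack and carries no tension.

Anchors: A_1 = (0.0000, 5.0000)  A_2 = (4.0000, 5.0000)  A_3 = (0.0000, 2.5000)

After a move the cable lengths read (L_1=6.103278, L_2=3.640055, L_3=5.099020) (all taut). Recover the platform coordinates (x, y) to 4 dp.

circle eqns → linear via eq_j − eq_1; set c_j = A_j·A_j − L_j²
c_1 = 0.0000+25.0000−37.2500 = -12.2500
-8.0000·x + 0.0000·y = c_1−c_2 = -40.0000
0.0000·x + 5.0000·y = c_1−c_3 = 7.5000
solve first two rows → x=5.0000, y=1.5000

(5.0000, 1.5000)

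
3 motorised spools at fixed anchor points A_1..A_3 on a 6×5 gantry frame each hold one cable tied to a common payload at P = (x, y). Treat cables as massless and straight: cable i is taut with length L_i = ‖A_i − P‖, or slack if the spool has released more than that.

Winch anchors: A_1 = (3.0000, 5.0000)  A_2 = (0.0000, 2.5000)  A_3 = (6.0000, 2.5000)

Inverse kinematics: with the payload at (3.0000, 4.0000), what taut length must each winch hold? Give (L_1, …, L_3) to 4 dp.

(1.0000, 3.3541, 3.3541)

L_1: Δ = A_1−P = (0.0000, 1.0000) → ‖Δ‖ = √1.0000 = 1.0000
L_2: Δ = A_2−P = (-3.0000, -1.5000) → ‖Δ‖ = √11.2500 = 3.3541
L_3: Δ = A_3−P = (3.0000, -1.5000) → ‖Δ‖ = √11.2500 = 3.3541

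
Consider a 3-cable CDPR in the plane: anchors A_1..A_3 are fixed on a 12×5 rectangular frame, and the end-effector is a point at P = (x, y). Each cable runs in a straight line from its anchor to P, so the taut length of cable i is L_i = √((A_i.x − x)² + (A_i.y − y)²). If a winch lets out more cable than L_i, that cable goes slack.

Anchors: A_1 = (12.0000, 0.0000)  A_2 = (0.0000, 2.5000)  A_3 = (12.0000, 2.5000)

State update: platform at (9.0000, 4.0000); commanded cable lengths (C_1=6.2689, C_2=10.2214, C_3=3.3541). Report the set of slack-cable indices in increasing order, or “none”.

cable 1: √((3.0000)²+(-4.0000)²)=5.0000, C_1=6.2689: slack
cable 2: √((-9.0000)²+(-1.5000)²)=9.1241, C_2=10.2214: slack
cable 3: √((3.0000)²+(-1.5000)²)=3.3541, C_3=3.3541: taut

1, 2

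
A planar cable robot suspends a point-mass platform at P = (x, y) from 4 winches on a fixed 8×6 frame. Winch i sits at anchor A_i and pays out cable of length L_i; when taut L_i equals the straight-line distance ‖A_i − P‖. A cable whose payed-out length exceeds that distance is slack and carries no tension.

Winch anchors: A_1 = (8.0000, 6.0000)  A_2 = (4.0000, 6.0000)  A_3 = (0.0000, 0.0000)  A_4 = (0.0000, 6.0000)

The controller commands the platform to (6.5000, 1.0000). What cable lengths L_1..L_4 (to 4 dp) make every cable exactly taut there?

L_1 = √((8.0000−6.5000)² + (6.0000−1.0000)²) = 5.2202
L_2 = √((4.0000−6.5000)² + (6.0000−1.0000)²) = 5.5902
L_3 = √((0.0000−6.5000)² + (0.0000−1.0000)²) = 6.5765
L_4 = √((0.0000−6.5000)² + (6.0000−1.0000)²) = 8.2006

(5.2202, 5.5902, 6.5765, 8.2006)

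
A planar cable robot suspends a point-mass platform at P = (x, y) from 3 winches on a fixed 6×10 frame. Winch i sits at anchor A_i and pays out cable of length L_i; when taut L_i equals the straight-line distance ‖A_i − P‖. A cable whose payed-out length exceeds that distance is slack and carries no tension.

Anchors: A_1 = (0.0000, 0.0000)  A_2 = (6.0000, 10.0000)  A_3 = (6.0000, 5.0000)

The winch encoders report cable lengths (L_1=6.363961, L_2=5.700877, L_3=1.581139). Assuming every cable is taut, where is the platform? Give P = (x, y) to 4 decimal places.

(4.5000, 4.5000)

circle eqns → linear via eq_j − eq_1; set c_j = A_j·A_j − L_j²
c_1 = 0.0000+0.0000−40.5000 = -40.5000
-12.0000·x − 20.0000·y = c_1−c_2 = -144.0000
-12.0000·x − 10.0000·y = c_1−c_3 = -99.0000
solve first two rows → x=4.5000, y=4.5000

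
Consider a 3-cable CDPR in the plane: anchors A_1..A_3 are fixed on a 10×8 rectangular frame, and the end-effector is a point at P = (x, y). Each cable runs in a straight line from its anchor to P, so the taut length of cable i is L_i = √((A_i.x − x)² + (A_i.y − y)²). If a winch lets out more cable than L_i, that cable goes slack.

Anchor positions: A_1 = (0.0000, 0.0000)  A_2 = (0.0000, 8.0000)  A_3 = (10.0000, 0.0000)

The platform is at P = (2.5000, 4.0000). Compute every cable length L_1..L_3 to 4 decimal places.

L_1: Δ = A_1−P = (-2.5000, -4.0000) → ‖Δ‖ = √22.2500 = 4.7170
L_2: Δ = A_2−P = (-2.5000, 4.0000) → ‖Δ‖ = √22.2500 = 4.7170
L_3: Δ = A_3−P = (7.5000, -4.0000) → ‖Δ‖ = √72.2500 = 8.5000

(4.7170, 4.7170, 8.5000)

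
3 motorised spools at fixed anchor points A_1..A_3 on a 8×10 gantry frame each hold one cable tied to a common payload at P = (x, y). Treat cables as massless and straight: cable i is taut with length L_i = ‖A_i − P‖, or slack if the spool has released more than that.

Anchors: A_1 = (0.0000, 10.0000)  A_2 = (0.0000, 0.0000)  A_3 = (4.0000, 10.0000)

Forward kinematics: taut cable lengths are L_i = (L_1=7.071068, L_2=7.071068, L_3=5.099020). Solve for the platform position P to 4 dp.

circle eqns → linear via eq_j − eq_1; set k_j = A_j·A_j − L_j²
k_1 = 0.0000+100.0000−50.0000 = 50.0000
0.0000·x + 20.0000·y = k_1−k_2 = 100.0000
-8.0000·x + 0.0000·y = k_1−k_3 = -40.0000
solve first two rows → x=5.0000, y=5.0000

(5.0000, 5.0000)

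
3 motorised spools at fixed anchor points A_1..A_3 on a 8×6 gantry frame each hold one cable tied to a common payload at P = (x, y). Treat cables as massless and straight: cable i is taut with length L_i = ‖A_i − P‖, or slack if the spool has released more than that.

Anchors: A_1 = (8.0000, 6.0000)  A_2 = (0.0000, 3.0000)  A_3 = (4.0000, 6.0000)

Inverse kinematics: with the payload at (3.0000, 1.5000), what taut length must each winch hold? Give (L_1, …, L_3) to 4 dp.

(6.7268, 3.3541, 4.6098)

L_1: Δ = A_1−P = (5.0000, 4.5000) → ‖Δ‖ = √45.2500 = 6.7268
L_2: Δ = A_2−P = (-3.0000, 1.5000) → ‖Δ‖ = √11.2500 = 3.3541
L_3: Δ = A_3−P = (1.0000, 4.5000) → ‖Δ‖ = √21.2500 = 4.6098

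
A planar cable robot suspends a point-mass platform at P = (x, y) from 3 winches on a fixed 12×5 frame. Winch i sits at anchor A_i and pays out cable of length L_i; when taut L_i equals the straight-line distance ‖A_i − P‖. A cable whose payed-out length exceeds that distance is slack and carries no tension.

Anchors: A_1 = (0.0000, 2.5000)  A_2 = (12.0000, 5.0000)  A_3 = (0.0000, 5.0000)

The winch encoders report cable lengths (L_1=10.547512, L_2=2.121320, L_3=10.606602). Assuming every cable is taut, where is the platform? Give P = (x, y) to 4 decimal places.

expand ‖A_i−P‖²=L_i² and subtract eq 1 (c_i ≔ ‖A_i‖²−L_i²)
c_1 = 0.0000+6.2500−111.2500 = -105.0000
eq1−eq2 → [-24.0000  -5.0000]·P = -269.5000
eq1−eq3 → [0.0000  -5.0000]·P = -17.5000
2×2 solve → P = (10.5000, 3.5000)

(10.5000, 3.5000)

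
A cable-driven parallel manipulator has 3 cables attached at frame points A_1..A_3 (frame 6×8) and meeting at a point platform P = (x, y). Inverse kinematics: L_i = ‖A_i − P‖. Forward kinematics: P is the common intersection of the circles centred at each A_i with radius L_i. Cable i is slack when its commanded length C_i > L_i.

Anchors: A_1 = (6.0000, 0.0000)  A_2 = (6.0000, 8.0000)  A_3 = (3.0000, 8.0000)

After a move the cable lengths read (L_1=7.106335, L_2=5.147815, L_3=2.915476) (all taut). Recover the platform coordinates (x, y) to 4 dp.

(1.5000, 5.5000)

circle eqns → linear via eq_j − eq_1; set k_j = A_j·A_j − L_j²
k_1 = 36.0000+0.0000−50.5000 = -14.5000
0.0000·x − 16.0000·y = k_1−k_2 = -88.0000
6.0000·x − 16.0000·y = k_1−k_3 = -79.0000
solve first two rows → x=1.5000, y=5.5000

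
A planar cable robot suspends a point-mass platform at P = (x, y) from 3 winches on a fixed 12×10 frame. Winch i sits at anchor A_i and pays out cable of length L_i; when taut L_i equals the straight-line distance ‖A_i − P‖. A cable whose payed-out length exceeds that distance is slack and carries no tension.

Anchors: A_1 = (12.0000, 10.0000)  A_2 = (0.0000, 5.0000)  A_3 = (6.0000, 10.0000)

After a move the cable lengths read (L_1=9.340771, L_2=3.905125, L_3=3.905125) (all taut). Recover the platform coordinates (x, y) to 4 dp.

expand ‖A_i−P‖²=L_i² and subtract eq 1 (k_i ≔ ‖A_i‖²−L_i²)
k_1 = 144.0000+100.0000−87.2500 = 156.7500
eq1−eq2 → [24.0000  10.0000]·P = 147.0000
eq1−eq3 → [12.0000  0.0000]·P = 36.0000
2×2 solve → P = (3.0000, 7.5000)

(3.0000, 7.5000)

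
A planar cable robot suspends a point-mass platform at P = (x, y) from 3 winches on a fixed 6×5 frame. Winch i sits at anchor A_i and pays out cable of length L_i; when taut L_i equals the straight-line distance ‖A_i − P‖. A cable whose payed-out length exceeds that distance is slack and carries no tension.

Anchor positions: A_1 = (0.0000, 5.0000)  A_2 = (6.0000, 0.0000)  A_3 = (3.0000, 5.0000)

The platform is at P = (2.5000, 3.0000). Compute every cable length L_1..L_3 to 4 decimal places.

(3.2016, 4.6098, 2.0616)

L_1 = √((0.0000−2.5000)² + (5.0000−3.0000)²) = 3.2016
L_2 = √((6.0000−2.5000)² + (0.0000−3.0000)²) = 4.6098
L_3 = √((3.0000−2.5000)² + (5.0000−3.0000)²) = 2.0616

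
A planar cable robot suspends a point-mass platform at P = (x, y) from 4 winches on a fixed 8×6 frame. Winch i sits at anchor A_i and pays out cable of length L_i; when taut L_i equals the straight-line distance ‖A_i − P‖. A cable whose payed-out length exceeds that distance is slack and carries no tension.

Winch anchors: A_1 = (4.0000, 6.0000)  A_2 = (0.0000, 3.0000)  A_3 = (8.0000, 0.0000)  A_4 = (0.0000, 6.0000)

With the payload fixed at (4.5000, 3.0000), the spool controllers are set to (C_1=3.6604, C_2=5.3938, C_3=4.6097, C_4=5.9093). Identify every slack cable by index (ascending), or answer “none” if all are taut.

i=1: geometric 3.0414 vs commanded 3.6604 ⇒ slack
i=2: geometric 4.5000 vs commanded 5.3938 ⇒ slack
i=3: geometric 4.6098 vs commanded 4.6097 ⇒ taut
i=4: geometric 5.4083 vs commanded 5.9093 ⇒ slack

1, 2, 4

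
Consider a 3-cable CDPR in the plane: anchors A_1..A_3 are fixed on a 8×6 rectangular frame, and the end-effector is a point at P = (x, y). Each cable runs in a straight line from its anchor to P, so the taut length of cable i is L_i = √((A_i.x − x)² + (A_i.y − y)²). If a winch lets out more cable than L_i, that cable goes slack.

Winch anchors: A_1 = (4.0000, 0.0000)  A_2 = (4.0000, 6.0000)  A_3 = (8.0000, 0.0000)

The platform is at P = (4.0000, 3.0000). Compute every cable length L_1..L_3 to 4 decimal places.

cable 1: Δx=0.0000, Δy=-3.0000; L_1 = √(Δx²+Δy²) = 3.0000
cable 2: Δx=0.0000, Δy=3.0000; L_2 = √(Δx²+Δy²) = 3.0000
cable 3: Δx=4.0000, Δy=-3.0000; L_3 = √(Δx²+Δy²) = 5.0000

(3.0000, 3.0000, 5.0000)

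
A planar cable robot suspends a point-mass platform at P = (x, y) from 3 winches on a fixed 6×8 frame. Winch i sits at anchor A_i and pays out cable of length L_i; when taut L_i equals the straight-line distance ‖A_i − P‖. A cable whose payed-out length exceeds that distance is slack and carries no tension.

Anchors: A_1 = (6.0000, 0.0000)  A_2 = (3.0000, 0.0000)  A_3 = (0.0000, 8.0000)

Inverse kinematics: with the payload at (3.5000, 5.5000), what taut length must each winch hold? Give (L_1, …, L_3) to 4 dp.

cable 1: Δx=2.5000, Δy=-5.5000; L_1 = √(Δx²+Δy²) = 6.0415
cable 2: Δx=-0.5000, Δy=-5.5000; L_2 = √(Δx²+Δy²) = 5.5227
cable 3: Δx=-3.5000, Δy=2.5000; L_3 = √(Δx²+Δy²) = 4.3012

(6.0415, 5.5227, 4.3012)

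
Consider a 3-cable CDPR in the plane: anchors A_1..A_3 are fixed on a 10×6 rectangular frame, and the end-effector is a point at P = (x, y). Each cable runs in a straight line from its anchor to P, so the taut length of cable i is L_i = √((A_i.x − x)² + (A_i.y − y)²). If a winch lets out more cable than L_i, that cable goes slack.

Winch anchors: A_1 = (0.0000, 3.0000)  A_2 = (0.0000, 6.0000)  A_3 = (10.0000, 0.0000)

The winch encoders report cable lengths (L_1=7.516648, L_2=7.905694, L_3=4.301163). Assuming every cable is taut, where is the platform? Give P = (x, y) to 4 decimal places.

expand ‖A_i−P‖²=L_i² and subtract eq 1 (k_i ≔ ‖A_i‖²−L_i²)
k_1 = 0.0000+9.0000−56.5000 = -47.5000
eq1−eq2 → [0.0000  -6.0000]·P = -21.0000
eq1−eq3 → [-20.0000  6.0000]·P = -129.0000
2×2 solve → P = (7.5000, 3.5000)

(7.5000, 3.5000)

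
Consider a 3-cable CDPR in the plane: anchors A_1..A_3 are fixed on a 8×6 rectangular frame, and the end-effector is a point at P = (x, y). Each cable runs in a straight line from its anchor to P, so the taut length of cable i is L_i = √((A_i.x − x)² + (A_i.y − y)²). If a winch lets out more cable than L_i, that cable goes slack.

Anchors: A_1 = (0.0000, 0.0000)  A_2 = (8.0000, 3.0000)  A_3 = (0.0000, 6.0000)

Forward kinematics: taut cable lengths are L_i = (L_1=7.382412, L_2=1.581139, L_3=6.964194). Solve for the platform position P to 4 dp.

(6.5000, 3.5000)

expand ‖A_i−P‖²=L_i² and subtract eq 1 (c_i ≔ ‖A_i‖²−L_i²)
c_1 = 0.0000+0.0000−54.5000 = -54.5000
eq1−eq2 → [-16.0000  -6.0000]·P = -125.0000
eq1−eq3 → [0.0000  -12.0000]·P = -42.0000
2×2 solve → P = (6.5000, 3.5000)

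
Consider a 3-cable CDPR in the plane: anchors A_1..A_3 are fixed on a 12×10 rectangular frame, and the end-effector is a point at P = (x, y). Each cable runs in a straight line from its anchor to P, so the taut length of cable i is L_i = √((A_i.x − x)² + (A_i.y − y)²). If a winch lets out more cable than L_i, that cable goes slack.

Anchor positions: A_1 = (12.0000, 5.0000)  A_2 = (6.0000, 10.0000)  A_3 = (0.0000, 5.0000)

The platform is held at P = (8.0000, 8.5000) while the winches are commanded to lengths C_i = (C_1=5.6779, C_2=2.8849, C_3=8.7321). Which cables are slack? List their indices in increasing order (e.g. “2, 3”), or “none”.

i=1: geometric 5.3151 vs commanded 5.6779 ⇒ slack
i=2: geometric 2.5000 vs commanded 2.8849 ⇒ slack
i=3: geometric 8.7321 vs commanded 8.7321 ⇒ taut

1, 2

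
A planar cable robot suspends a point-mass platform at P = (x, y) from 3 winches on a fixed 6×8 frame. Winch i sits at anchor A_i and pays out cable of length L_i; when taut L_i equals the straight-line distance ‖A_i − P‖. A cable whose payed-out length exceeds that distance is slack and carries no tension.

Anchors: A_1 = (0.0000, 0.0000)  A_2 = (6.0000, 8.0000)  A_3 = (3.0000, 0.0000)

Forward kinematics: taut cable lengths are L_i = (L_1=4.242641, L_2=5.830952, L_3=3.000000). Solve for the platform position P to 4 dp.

expand ‖A_i−P‖²=L_i² and subtract eq 1 (q_i ≔ ‖A_i‖²−L_i²)
q_1 = 0.0000+0.0000−18.0000 = -18.0000
eq1−eq2 → [-12.0000  -16.0000]·P = -84.0000
eq1−eq3 → [-6.0000  0.0000]·P = -18.0000
2×2 solve → P = (3.0000, 3.0000)

(3.0000, 3.0000)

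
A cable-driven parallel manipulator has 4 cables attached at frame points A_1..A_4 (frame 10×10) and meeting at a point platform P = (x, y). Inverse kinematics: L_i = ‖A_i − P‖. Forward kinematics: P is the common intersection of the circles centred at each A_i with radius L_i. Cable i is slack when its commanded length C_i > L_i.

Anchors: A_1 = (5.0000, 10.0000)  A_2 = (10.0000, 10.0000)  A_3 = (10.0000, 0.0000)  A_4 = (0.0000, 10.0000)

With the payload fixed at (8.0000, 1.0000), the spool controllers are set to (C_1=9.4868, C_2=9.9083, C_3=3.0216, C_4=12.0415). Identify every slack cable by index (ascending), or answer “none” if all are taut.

cable 1: L_1 = ‖A_1−P‖ = 9.4868;  C_1 = 9.4868 → taut
cable 2: L_2 = ‖A_2−P‖ = 9.2195;  C_2 = 9.9083 → slack
cable 3: L_3 = ‖A_3−P‖ = 2.2361;  C_3 = 3.0216 → slack
cable 4: L_4 = ‖A_4−P‖ = 12.0416;  C_4 = 12.0415 → taut

2, 3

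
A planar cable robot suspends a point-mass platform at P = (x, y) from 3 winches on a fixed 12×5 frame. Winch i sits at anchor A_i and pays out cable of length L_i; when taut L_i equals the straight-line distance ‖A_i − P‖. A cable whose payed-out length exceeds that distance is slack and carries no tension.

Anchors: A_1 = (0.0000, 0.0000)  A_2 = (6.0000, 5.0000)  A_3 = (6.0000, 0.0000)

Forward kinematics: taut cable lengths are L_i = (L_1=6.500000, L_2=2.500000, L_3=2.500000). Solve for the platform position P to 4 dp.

circle eqns → linear via eq_j − eq_1; set c_j = A_j·A_j − L_j²
c_1 = 0.0000+0.0000−42.2500 = -42.2500
-12.0000·x − 10.0000·y = c_1−c_2 = -97.0000
-12.0000·x + 0.0000·y = c_1−c_3 = -72.0000
solve first two rows → x=6.0000, y=2.5000

(6.0000, 2.5000)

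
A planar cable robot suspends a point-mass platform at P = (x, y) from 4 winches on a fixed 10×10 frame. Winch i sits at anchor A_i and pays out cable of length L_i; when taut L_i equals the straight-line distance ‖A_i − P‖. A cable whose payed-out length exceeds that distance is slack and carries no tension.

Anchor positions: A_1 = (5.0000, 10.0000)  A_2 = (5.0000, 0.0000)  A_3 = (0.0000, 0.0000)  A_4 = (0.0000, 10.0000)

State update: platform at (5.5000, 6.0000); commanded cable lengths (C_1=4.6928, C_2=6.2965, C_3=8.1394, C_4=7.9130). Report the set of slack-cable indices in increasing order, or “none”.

cable 1: √((-0.5000)²+(4.0000)²)=4.0311, C_1=4.6928: slack
cable 2: √((-0.5000)²+(-6.0000)²)=6.0208, C_2=6.2965: slack
cable 3: √((-5.5000)²+(-6.0000)²)=8.1394, C_3=8.1394: taut
cable 4: √((-5.5000)²+(4.0000)²)=6.8007, C_4=7.9130: slack

1, 2, 4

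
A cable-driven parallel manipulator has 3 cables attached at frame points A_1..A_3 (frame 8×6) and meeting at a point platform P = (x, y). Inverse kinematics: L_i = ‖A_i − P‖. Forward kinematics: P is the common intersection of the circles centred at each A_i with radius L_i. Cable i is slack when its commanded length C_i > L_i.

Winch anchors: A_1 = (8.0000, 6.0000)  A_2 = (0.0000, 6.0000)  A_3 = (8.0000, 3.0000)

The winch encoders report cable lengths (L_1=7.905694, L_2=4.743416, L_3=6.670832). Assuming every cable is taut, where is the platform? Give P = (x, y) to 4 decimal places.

expand ‖A_i−P‖²=L_i² and subtract eq 1 (c_i ≔ ‖A_i‖²−L_i²)
c_1 = 64.0000+36.0000−62.5000 = 37.5000
eq1−eq2 → [16.0000  0.0000]·P = 24.0000
eq1−eq3 → [0.0000  6.0000]·P = 9.0000
2×2 solve → P = (1.5000, 1.5000)

(1.5000, 1.5000)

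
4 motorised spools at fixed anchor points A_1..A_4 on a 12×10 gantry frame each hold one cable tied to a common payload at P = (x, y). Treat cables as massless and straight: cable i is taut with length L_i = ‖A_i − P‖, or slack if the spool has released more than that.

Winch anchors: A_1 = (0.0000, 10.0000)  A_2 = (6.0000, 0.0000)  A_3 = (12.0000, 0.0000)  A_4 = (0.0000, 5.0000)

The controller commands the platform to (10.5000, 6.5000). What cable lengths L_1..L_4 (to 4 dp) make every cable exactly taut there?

cable 1: Δx=-10.5000, Δy=3.5000; L_1 = √(Δx²+Δy²) = 11.0680
cable 2: Δx=-4.5000, Δy=-6.5000; L_2 = √(Δx²+Δy²) = 7.9057
cable 3: Δx=1.5000, Δy=-6.5000; L_3 = √(Δx²+Δy²) = 6.6708
cable 4: Δx=-10.5000, Δy=-1.5000; L_4 = √(Δx²+Δy²) = 10.6066

(11.0680, 7.9057, 6.6708, 10.6066)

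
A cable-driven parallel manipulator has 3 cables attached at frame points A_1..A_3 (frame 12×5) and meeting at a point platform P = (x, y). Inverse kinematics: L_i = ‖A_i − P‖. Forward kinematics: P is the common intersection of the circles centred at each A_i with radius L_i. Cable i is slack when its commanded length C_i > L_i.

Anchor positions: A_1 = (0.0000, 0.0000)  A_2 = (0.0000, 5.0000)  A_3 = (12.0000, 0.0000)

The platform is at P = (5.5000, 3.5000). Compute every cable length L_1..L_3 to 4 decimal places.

(6.5192, 5.7009, 7.3824)

L_1: Δ = A_1−P = (-5.5000, -3.5000) → ‖Δ‖ = √42.5000 = 6.5192
L_2: Δ = A_2−P = (-5.5000, 1.5000) → ‖Δ‖ = √32.5000 = 5.7009
L_3: Δ = A_3−P = (6.5000, -3.5000) → ‖Δ‖ = √54.5000 = 7.3824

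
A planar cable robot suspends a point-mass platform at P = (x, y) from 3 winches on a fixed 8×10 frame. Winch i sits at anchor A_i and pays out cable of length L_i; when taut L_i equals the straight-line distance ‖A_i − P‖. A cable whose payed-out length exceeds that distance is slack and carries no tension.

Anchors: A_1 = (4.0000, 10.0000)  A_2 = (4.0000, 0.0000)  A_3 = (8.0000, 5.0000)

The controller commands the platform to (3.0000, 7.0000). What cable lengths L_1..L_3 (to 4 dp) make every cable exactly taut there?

(3.1623, 7.0711, 5.3852)

cable 1: Δx=1.0000, Δy=3.0000; L_1 = √(Δx²+Δy²) = 3.1623
cable 2: Δx=1.0000, Δy=-7.0000; L_2 = √(Δx²+Δy²) = 7.0711
cable 3: Δx=5.0000, Δy=-2.0000; L_3 = √(Δx²+Δy²) = 5.3852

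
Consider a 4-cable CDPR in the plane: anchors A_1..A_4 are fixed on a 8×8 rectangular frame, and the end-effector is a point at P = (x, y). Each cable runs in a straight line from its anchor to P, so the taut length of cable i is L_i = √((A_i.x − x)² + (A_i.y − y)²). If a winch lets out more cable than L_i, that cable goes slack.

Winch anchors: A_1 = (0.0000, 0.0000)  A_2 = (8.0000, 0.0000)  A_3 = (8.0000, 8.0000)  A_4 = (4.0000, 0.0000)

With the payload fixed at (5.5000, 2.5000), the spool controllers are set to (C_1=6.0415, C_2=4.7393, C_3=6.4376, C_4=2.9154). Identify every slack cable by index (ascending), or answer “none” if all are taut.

2, 3

i=1: geometric 6.0415 vs commanded 6.0415 ⇒ taut
i=2: geometric 3.5355 vs commanded 4.7393 ⇒ slack
i=3: geometric 6.0415 vs commanded 6.4376 ⇒ slack
i=4: geometric 2.9155 vs commanded 2.9154 ⇒ taut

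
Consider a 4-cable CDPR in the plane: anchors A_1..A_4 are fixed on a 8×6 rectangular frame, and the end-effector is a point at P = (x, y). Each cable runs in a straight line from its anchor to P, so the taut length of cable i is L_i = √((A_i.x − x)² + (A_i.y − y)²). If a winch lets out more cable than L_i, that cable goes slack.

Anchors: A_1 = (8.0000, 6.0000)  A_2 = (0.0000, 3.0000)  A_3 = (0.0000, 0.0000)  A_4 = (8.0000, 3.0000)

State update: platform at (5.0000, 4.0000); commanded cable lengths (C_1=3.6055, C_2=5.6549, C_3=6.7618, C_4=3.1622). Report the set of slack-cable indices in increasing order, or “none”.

2, 3

i=1: geometric 3.6056 vs commanded 3.6055 ⇒ taut
i=2: geometric 5.0990 vs commanded 5.6549 ⇒ slack
i=3: geometric 6.4031 vs commanded 6.7618 ⇒ slack
i=4: geometric 3.1623 vs commanded 3.1622 ⇒ taut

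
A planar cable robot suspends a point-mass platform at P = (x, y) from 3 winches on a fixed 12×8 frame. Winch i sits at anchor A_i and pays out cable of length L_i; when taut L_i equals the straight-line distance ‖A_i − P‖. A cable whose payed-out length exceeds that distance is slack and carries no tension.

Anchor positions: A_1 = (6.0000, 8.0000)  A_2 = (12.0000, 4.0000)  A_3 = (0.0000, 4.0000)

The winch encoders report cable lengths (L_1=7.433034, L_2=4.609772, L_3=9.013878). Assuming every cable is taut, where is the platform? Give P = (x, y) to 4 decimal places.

(8.5000, 1.0000)

each cable: (A_i−P)·(A_i−P) = L_i²; let k_i = ‖A_i‖²−L_i²
k_1 = 36.0000+64.0000−55.2500 = 44.7500
row 1: -12.0000x + 8.0000y = -94.0000  (k_2=138.7500)
row 2: 12.0000x + 8.0000y = 110.0000  (k_3=-65.2500)
Cramer on rows 1–2 → x = 8.5000, y = 1.0000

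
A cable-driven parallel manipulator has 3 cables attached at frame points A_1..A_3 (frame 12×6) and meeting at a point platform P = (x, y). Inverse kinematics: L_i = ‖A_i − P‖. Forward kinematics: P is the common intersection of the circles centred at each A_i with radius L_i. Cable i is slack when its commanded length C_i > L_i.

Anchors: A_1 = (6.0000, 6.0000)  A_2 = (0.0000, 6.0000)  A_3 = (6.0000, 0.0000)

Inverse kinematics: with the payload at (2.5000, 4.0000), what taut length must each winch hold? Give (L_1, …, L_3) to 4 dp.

(4.0311, 3.2016, 5.3151)

L_1: Δ = A_1−P = (3.5000, 2.0000) → ‖Δ‖ = √16.2500 = 4.0311
L_2: Δ = A_2−P = (-2.5000, 2.0000) → ‖Δ‖ = √10.2500 = 3.2016
L_3: Δ = A_3−P = (3.5000, -4.0000) → ‖Δ‖ = √28.2500 = 5.3151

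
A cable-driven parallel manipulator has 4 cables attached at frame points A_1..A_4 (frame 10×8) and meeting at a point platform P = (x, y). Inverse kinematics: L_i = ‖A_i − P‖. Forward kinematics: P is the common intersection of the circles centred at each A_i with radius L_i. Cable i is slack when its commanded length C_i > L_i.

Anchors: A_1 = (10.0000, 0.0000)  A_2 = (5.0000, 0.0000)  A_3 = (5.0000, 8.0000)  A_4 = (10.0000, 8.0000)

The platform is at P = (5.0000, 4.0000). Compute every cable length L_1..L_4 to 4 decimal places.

L_1: Δ = A_1−P = (5.0000, -4.0000) → ‖Δ‖ = √41.0000 = 6.4031
L_2: Δ = A_2−P = (0.0000, -4.0000) → ‖Δ‖ = √16.0000 = 4.0000
L_3: Δ = A_3−P = (0.0000, 4.0000) → ‖Δ‖ = √16.0000 = 4.0000
L_4: Δ = A_4−P = (5.0000, 4.0000) → ‖Δ‖ = √41.0000 = 6.4031

(6.4031, 4.0000, 4.0000, 6.4031)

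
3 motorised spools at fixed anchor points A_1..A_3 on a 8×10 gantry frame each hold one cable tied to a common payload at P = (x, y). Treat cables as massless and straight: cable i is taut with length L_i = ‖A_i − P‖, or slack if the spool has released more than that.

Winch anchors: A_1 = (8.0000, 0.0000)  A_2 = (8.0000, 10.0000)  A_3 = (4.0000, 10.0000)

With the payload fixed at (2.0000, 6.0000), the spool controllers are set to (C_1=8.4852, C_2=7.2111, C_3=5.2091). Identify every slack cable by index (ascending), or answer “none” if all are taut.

3

i=1: geometric 8.4853 vs commanded 8.4852 ⇒ taut
i=2: geometric 7.2111 vs commanded 7.2111 ⇒ taut
i=3: geometric 4.4721 vs commanded 5.2091 ⇒ slack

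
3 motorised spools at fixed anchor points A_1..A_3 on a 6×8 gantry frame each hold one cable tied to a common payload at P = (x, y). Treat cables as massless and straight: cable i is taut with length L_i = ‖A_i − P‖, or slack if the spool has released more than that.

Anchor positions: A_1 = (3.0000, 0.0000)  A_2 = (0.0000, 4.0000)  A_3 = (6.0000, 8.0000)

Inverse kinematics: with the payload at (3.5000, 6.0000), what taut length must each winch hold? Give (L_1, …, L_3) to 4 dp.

(6.0208, 4.0311, 3.2016)

L_1 = √((3.0000−3.5000)² + (0.0000−6.0000)²) = 6.0208
L_2 = √((0.0000−3.5000)² + (4.0000−6.0000)²) = 4.0311
L_3 = √((6.0000−3.5000)² + (8.0000−6.0000)²) = 3.2016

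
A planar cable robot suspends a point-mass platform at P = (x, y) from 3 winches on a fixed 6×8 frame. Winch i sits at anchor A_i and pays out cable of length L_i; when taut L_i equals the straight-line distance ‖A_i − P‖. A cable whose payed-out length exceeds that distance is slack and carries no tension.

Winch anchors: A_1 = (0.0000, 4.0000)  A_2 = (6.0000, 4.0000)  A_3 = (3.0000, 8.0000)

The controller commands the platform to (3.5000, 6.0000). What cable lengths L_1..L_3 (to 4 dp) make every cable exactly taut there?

(4.0311, 3.2016, 2.0616)

L_1 = √((0.0000−3.5000)² + (4.0000−6.0000)²) = 4.0311
L_2 = √((6.0000−3.5000)² + (4.0000−6.0000)²) = 3.2016
L_3 = √((3.0000−3.5000)² + (8.0000−6.0000)²) = 2.0616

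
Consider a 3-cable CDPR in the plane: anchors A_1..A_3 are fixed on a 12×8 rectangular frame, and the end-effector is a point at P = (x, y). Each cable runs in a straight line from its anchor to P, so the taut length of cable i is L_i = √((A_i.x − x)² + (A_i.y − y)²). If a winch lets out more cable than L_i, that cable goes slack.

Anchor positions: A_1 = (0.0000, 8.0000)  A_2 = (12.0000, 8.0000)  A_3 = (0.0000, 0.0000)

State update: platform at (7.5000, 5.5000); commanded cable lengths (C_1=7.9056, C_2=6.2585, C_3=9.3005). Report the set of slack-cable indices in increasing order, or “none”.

2

cable 1: √((-7.5000)²+(2.5000)²)=7.9057, C_1=7.9056: taut
cable 2: √((4.5000)²+(2.5000)²)=5.1478, C_2=6.2585: slack
cable 3: √((-7.5000)²+(-5.5000)²)=9.3005, C_3=9.3005: taut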